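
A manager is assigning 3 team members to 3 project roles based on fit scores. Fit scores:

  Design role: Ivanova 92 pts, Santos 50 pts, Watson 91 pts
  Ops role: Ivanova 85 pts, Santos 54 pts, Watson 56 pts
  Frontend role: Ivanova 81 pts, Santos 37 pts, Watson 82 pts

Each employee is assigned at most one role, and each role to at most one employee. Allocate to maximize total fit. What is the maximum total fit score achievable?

Max total: 228 pts

Optimal: Ivanova→Design role (92 pts), Santos→Ops role (54 pts), Watson→Frontend role (82 pts) — total 92+54+82 = 228 pts.
Column-greedy (each role in turn goes to its best remaining employee) gives 185 pts, worse by 43.
Swapping Watson↔Ivanova (Watson→Design role 91 pts, Ivanova→Frontend role 81 pts) loses 2.
Checked against all permutations: 228 pts is optimal.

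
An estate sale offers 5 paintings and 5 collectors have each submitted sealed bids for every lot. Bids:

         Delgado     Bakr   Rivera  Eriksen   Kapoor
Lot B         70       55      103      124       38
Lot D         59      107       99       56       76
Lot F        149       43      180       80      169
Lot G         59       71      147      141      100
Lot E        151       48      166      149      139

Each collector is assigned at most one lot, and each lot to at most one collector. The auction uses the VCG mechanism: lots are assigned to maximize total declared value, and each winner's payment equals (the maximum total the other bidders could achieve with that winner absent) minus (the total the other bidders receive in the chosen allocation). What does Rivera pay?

Rivera pays $17.

Efficient allocation: Delgado→Lot E ($151), Bakr→Lot D ($107), Rivera→Lot G ($147), Eriksen→Lot B ($124), Kapoor→Lot F ($169); total welfare W = $698.
Rivera receives Lot G at value $147, so the others get W − 147 = $551.
Without Rivera: best allocation of the remaining 4 bidders over all 5 lots is Delgado→Lot E ($151), Bakr→Lot D ($107), Eriksen→Lot G ($141), Kapoor→Lot F ($169), total $568.
VCG payment = (others' best without Rivera) − (others' welfare with Rivera) = 568 − 551 = $17.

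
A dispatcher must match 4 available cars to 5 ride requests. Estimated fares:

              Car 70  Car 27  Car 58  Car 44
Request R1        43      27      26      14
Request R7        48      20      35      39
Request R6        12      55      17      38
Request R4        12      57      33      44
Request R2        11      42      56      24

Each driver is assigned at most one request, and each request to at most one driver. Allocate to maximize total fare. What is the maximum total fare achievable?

Optimal: Car 70→Request R7 ($48), Car 27→Request R6 ($55), Car 58→Request R2 ($56), Car 44→Request R4 ($44) — total 48+55+56+44 = $203.
Row-greedy (each driver in turn takes its best remaining request) gives $199, worse by 4.
Next-best assignment: Car 70→Request R7, Car 27→Request R4, Car 58→Request R2, Car 44→Request R6 = $199.
Checked against all permutations: $203 is optimal.

Max total: $203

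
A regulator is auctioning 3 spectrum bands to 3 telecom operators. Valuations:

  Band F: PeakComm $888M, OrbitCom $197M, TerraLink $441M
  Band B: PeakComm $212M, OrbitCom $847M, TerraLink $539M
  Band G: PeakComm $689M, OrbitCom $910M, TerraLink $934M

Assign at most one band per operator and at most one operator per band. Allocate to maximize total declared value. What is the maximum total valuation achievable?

Optimal: PeakComm→Band F ($888M), OrbitCom→Band B ($847M), TerraLink→Band G ($934M) — total 888+847+934 = $2669M.
Row-greedy (each operator in turn takes its best remaining band) gives $2337M, worse by 332.
No other one-to-one assignment exceeds $2669M.

Maximum total: $2669M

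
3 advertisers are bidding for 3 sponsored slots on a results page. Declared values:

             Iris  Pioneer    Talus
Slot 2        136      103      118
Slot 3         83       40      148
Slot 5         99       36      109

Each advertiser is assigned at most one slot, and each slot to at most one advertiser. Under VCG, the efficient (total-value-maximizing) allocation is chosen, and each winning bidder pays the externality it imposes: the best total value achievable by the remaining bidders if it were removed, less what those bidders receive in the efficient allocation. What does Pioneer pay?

Efficient allocation: Iris→Slot 5 ($99), Pioneer→Slot 2 ($103), Talus→Slot 3 ($148); total welfare W = $350.
Pioneer receives Slot 2 at value $103, so the others get W − 103 = $247.
Without Pioneer: best allocation of the remaining 2 bidders over all 3 slots is Iris→Slot 2 ($136), Talus→Slot 3 ($148), total $284.
VCG payment = (others' best without Pioneer) − (others' welfare with Pioneer) = 284 − 247 = $37.

Pioneer pays $37.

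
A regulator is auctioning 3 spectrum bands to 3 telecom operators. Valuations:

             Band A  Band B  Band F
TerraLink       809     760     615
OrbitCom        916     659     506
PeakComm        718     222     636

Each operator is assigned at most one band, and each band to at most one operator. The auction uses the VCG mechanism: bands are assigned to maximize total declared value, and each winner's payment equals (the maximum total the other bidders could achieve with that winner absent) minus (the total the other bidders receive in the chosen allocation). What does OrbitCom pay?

OrbitCom pays $82M.

Efficient allocation: TerraLink→Band B ($760M), OrbitCom→Band A ($916M), PeakComm→Band F ($636M); total welfare W = $2312M.
OrbitCom receives Band A at value $916M, so the others get W − 916 = $1396M.
Without OrbitCom: best allocation of the remaining 2 bidders over all 3 bands is TerraLink→Band B ($760M), PeakComm→Band A ($718M), total $1478M.
VCG payment = (others' best without OrbitCom) − (others' welfare with OrbitCom) = 1478 − 1396 = $82M.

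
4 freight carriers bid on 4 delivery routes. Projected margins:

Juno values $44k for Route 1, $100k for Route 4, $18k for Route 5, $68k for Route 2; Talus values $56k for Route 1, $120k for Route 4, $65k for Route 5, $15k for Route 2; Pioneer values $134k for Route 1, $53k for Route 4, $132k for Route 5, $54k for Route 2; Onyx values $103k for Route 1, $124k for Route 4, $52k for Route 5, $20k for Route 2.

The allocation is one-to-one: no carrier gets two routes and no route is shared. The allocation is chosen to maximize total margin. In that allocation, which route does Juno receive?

Juno receives Route 2.

Optimal: Juno→Route 2 ($68k), Talus→Route 4 ($120k), Pioneer→Route 5 ($132k), Onyx→Route 1 ($103k) — total 68+120+132+103 = $423k.
Column-greedy (each route in turn goes to its best remaining carrier) gives $391k, worse by 32.
Juno's own top route is Route 4 ($100k), but forcing Juno→Route 4 and reassigning the rest optimally gives only $350k — worse by 73.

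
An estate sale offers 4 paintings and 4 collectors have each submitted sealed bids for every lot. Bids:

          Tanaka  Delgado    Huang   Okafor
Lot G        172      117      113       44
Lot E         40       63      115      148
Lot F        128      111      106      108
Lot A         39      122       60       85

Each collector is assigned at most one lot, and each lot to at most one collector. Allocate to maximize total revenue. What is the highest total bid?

Maximum total: $548

Optimal: Tanaka→Lot G ($172), Delgado→Lot A ($122), Huang→Lot F ($106), Okafor→Lot E ($148) — total 172+122+106+148 = $548.
Column-greedy (each lot in turn goes to its best remaining collector) gives $491, worse by 57.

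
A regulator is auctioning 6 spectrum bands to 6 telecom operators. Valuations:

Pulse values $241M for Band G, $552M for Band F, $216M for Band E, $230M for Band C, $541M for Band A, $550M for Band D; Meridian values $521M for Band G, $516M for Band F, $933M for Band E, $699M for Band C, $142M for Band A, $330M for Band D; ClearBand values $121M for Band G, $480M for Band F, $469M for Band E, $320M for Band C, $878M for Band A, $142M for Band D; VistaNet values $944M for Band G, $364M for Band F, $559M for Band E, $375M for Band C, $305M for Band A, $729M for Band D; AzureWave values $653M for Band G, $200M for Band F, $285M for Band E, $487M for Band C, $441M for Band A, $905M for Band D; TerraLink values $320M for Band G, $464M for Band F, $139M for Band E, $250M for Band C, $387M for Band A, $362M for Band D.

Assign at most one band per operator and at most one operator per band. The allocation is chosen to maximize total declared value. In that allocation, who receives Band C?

TerraLink receives Band C.

Optimal: Pulse→Band F ($552M), Meridian→Band E ($933M), ClearBand→Band A ($878M), VistaNet→Band G ($944M), AzureWave→Band D ($905M), TerraLink→Band C ($250M) — total 552+933+878+944+905+250 = $4462M.
Column-greedy (each band in turn goes to its best remaining operator) gives $4156M, worse by 306.
TerraLink's own top band is Band F ($464M), but forcing TerraLink→Band F and reassigning the rest optimally gives only $4354M — worse by 108.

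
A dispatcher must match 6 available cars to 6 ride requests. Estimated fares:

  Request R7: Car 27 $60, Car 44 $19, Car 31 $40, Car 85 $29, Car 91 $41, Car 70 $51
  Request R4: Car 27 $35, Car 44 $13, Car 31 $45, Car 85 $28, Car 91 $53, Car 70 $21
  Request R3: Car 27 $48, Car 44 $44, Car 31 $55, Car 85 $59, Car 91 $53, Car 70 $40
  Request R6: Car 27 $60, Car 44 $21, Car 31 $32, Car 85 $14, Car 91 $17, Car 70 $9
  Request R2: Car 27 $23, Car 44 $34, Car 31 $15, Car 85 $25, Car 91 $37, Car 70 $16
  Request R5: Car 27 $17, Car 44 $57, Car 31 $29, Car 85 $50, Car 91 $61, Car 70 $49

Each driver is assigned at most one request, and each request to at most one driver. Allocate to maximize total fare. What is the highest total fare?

Optimal: Car 27→Request R6 ($60), Car 44→Request R2 ($34), Car 31→Request R4 ($45), Car 85→Request R3 ($59), Car 91→Request R5 ($61), Car 70→Request R7 ($51) — total 60+34+45+59+61+51 = $310.
Row-greedy (each driver in turn takes its best remaining request) gives $246, worse by 64.

Maximum total: $310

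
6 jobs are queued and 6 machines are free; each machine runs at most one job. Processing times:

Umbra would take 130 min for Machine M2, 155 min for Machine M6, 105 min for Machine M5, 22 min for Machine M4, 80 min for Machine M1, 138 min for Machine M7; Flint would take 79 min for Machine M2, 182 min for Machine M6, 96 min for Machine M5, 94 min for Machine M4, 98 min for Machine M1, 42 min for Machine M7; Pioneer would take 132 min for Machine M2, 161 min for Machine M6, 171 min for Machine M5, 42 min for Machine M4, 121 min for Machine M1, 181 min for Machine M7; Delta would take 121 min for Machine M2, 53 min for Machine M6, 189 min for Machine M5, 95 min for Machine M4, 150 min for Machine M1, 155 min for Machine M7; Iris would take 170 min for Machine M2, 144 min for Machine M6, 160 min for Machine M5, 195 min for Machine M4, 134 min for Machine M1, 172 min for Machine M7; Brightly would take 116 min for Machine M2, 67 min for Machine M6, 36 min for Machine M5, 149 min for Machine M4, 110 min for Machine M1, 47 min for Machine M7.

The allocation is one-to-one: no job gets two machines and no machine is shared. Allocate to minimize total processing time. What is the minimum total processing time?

This is a one-to-one assignment (minimum-cost bipartite matching).
Optimal: Umbra→Machine M4 (22 min), Flint→Machine M7 (42 min), Pioneer→Machine M2 (132 min), Delta→Machine M6 (53 min), Iris→Machine M1 (134 min), Brightly→Machine M5 (36 min) — total 22+42+132+53+134+36 = 419 min.
Column-greedy (each machine in turn goes to its cheapest remaining job) gives 483 min, worse by 64.
Next-best assignment: Umbra→Machine M1, Flint→Machine M7, Pioneer→Machine M4, Delta→Machine M6, Iris→Machine M2, Brightly→Machine M5 = 423 min.
Swapping Brightly↔Umbra (Brightly→Machine M4 149 min, Umbra→Machine M5 105 min) adds 196.
Checked against all permutations: 419 min is optimal.

Minimum total: 419 min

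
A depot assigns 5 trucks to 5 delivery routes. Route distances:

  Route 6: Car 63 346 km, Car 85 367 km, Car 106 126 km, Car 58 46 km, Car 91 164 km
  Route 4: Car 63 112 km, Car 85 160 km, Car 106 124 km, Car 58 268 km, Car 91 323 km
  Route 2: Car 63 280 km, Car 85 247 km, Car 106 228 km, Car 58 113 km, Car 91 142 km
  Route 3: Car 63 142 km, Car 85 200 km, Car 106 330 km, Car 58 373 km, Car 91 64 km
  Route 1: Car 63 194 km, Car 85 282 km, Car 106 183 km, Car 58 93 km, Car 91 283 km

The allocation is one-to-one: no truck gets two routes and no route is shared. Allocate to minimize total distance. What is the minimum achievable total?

This is a one-to-one assignment (minimum-cost bipartite matching).
Optimal: Car 63→Route 4 (112 km), Car 85→Route 2 (247 km), Car 106→Route 6 (126 km), Car 58→Route 1 (93 km), Car 91→Route 3 (64 km) — total 112+247+126+93+64 = 642 km.
Swapping Car 91↔Car 58 (Car 91→Route 1 283 km, Car 58→Route 3 373 km) adds 499.

Min total: 642 km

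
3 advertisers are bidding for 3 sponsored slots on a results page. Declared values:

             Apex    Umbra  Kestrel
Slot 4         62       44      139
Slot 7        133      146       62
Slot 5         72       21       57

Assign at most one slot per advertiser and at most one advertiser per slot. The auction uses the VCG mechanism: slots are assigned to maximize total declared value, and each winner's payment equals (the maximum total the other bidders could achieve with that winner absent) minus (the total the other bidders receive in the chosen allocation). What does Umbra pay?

Umbra pays $61.

Efficient allocation: Apex→Slot 5 ($72), Umbra→Slot 7 ($146), Kestrel→Slot 4 ($139); total welfare W = $357.
Umbra receives Slot 7 at value $146, so the others get W − 146 = $211.
Without Umbra: best allocation of the remaining 2 bidders over all 3 slots is Apex→Slot 7 ($133), Kestrel→Slot 4 ($139), total $272.
VCG payment = (others' best without Umbra) − (others' welfare with Umbra) = 272 − 211 = $61.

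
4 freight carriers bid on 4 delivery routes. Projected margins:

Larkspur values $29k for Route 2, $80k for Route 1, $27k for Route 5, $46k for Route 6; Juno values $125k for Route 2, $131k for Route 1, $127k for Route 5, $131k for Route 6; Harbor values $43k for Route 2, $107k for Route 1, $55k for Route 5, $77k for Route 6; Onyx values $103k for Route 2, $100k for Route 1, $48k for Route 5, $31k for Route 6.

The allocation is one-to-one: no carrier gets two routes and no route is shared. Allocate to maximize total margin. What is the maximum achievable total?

This is a one-to-one assignment (maximum-weight bipartite matching).
Optimal: Larkspur→Route 1 ($80k), Juno→Route 5 ($127k), Harbor→Route 6 ($77k), Onyx→Route 2 ($103k) — total 80+127+77+103 = $387k.
Swapping Harbor↔Onyx (Harbor→Route 2 $43k, Onyx→Route 6 $31k) loses 106.

Max total: $387k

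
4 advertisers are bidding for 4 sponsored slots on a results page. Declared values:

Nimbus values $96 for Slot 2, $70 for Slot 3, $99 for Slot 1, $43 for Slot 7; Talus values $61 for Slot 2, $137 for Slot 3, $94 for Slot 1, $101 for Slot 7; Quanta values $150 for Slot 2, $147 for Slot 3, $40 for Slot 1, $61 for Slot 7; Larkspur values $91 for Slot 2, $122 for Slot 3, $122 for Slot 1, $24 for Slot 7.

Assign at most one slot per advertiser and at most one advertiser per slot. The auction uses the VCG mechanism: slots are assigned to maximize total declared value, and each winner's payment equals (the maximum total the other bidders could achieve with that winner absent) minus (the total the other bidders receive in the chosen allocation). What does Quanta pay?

Efficient allocation: Nimbus→Slot 1 ($99), Talus→Slot 7 ($101), Quanta→Slot 2 ($150), Larkspur→Slot 3 ($122); total welfare W = $472.
Quanta receives Slot 2 at value $150, so the others get W − 150 = $322.
Without Quanta: best allocation of the remaining 3 bidders over all 4 slots is Nimbus→Slot 2 ($96), Talus→Slot 3 ($137), Larkspur→Slot 1 ($122), total $355.
VCG payment = (others' best without Quanta) − (others' welfare with Quanta) = 355 − 322 = $33.

Quanta pays $33.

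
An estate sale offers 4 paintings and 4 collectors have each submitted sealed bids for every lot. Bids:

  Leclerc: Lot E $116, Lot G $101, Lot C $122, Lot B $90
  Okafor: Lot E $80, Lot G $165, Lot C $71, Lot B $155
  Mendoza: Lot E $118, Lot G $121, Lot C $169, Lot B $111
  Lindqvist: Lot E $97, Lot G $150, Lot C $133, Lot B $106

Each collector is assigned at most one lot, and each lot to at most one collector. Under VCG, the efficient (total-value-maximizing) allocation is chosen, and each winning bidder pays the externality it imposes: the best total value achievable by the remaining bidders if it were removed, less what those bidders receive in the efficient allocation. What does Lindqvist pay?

Lindqvist pays $10.

Efficient allocation: Leclerc→Lot E ($116), Okafor→Lot B ($155), Mendoza→Lot C ($169), Lindqvist→Lot G ($150); total welfare W = $590.
Lindqvist receives Lot G at value $150, so the others get W − 150 = $440.
Without Lindqvist: best allocation of the remaining 3 bidders over all 4 lots is Leclerc→Lot E ($116), Okafor→Lot G ($165), Mendoza→Lot C ($169), total $450.
VCG payment = (others' best without Lindqvist) − (others' welfare with Lindqvist) = 450 − 440 = $10.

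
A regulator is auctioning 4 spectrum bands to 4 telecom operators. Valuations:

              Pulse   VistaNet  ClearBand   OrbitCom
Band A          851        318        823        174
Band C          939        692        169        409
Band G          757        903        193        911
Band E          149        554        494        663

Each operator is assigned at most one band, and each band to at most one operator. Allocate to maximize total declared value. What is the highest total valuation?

Maximum total: $3328M

Optimal: Pulse→Band C ($939M), VistaNet→Band G ($903M), ClearBand→Band A ($823M), OrbitCom→Band E ($663M) — total 939+903+823+663 = $3328M.
Column-greedy (each band in turn goes to its best remaining operator) gives $2948M, worse by 380.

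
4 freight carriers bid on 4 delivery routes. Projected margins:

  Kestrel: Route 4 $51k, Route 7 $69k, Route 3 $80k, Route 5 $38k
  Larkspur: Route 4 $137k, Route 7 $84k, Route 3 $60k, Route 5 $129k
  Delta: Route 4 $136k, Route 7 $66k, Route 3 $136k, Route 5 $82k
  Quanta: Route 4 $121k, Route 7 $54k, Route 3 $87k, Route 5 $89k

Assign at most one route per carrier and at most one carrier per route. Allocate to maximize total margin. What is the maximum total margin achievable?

Maximum total: $455k

Optimal: Kestrel→Route 7 ($69k), Larkspur→Route 5 ($129k), Delta→Route 3 ($136k), Quanta→Route 4 ($121k) — total 69+129+136+121 = $455k.
Next-best assignment: Kestrel→Route 7, Larkspur→Route 4, Delta→Route 3, Quanta→Route 5 = $431k.
Swapping Quanta↔Larkspur (Quanta→Route 5 $89k, Larkspur→Route 4 $137k) loses 24.
Every other assignment is strictly worse.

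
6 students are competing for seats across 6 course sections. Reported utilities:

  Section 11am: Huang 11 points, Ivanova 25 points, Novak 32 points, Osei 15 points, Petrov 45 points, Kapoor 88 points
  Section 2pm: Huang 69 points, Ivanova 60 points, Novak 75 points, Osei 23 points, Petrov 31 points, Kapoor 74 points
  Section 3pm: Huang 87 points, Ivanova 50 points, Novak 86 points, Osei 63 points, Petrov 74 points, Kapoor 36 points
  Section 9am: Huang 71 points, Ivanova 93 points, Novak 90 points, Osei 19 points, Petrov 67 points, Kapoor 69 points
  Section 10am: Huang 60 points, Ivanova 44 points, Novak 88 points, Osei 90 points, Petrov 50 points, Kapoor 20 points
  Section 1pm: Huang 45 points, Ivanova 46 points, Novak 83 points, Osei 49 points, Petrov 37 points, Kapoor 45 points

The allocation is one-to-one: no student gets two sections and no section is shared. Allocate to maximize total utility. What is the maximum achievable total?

Optimal: Huang→Section 2pm (69 points), Ivanova→Section 9am (93 points), Novak→Section 1pm (83 points), Osei→Section 10am (90 points), Petrov→Section 3pm (74 points), Kapoor→Section 11am (88 points) — total 69+93+83+90+74+88 = 497 points.
Row-greedy (each student in turn takes its best remaining section) gives 436 points, worse by 61.
Every other assignment is strictly worse.

Maximum total: 497 points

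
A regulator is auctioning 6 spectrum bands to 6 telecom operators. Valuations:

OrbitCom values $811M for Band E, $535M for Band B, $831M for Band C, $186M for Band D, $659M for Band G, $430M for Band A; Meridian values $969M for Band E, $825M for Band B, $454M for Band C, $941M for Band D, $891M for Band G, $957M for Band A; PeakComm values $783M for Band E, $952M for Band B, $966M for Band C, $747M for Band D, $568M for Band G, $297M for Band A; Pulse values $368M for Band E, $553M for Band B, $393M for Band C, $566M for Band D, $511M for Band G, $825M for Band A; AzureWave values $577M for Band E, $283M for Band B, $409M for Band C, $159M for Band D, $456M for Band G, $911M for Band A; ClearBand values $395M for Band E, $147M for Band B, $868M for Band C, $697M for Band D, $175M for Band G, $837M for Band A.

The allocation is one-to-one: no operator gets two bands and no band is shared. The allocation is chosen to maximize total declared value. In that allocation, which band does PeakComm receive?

Optimal: OrbitCom→Band E ($811M), Meridian→Band G ($891M), PeakComm→Band B ($952M), Pulse→Band D ($566M), AzureWave→Band A ($911M), ClearBand→Band C ($868M) — total 811+891+952+566+911+868 = $4999M.
Column-greedy (each band in turn goes to its best remaining operator) gives $4925M, worse by 74.
Swapping PeakComm↔Pulse (PeakComm→Band D $747M, Pulse→Band B $553M) loses 218.
Checked against all permutations: $4999M is optimal.
PeakComm's own top band is Band C ($966M), but forcing PeakComm→Band C and reassigning the rest optimally gives only $4829M — worse by 170.

PeakComm receives Band B.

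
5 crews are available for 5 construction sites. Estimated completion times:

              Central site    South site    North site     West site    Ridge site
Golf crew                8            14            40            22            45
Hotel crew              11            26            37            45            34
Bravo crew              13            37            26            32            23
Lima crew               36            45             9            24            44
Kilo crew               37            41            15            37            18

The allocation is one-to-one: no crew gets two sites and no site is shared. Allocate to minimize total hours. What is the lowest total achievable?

Optimal: Golf crew→South site (14 hours), Hotel crew→Central site (11 hours), Bravo crew→West site (32 hours), Lima crew→North site (9 hours), Kilo crew→Ridge site (18 hours) — total 14+11+32+9+18 = 84 hours.
Row-greedy (each crew in turn takes its cheapest remaining site) gives 103 hours, worse by 19.
Next-best assignment: Golf crew→South site, Hotel crew→Central site, Bravo crew→Ridge site, Lima crew→West site, Kilo crew→North site = 87 hours.
Swapping Kilo crew↔Bravo crew (Kilo crew→West site 37 hours, Bravo crew→Ridge site 23 hours) adds 10.

Minimum total: 84 hours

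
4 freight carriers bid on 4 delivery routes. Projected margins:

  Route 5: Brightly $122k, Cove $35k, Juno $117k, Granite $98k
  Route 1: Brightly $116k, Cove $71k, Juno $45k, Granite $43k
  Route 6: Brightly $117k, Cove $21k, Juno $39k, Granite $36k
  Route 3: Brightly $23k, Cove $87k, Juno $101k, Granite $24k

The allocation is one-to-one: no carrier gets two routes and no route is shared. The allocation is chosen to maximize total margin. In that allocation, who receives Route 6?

This is a one-to-one assignment (maximum-weight bipartite matching).
Optimal: Brightly→Route 6 ($117k), Cove→Route 1 ($71k), Juno→Route 3 ($101k), Granite→Route 5 ($98k) — total 117+71+101+98 = $387k.
Column-greedy (each route in turn goes to its best remaining carrier) gives $256k, worse by 131.
Every other assignment is strictly worse.
Brightly's own top route is Route 5 ($122k), but forcing Brightly→Route 5 and reassigning the rest optimally gives only $330k — worse by 57.

Brightly receives Route 6.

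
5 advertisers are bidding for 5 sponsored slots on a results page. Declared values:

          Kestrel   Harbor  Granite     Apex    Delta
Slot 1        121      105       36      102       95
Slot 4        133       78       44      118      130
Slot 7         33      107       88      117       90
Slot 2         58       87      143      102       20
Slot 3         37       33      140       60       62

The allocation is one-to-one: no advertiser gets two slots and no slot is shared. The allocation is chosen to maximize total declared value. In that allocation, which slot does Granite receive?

Optimal: Kestrel→Slot 1 ($121), Harbor→Slot 7 ($107), Granite→Slot 3 ($140), Apex→Slot 2 ($102), Delta→Slot 4 ($130) — total 121+107+140+102+130 = $600.
Checked against all permutations: $600 is optimal.
Granite's own top slot is Slot 2 ($143), but forcing Granite→Slot 2 and reassigning the rest optimally gives only $561 — worse by 39.

Granite receives Slot 3.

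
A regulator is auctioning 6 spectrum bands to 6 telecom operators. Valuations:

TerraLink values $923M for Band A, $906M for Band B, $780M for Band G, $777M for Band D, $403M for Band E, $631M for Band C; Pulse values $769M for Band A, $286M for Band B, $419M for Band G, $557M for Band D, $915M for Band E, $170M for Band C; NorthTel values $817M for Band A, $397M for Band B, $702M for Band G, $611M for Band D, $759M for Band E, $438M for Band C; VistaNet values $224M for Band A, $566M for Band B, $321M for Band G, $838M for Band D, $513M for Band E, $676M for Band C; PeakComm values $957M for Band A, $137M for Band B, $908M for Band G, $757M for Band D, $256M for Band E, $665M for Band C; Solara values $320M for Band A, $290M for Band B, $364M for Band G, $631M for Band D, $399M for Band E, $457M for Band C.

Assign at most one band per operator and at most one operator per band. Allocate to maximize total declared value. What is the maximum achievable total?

Treat this as an assignment problem: match each operator to one band.
Optimal: TerraLink→Band B ($906M), Pulse→Band E ($915M), NorthTel→Band A ($817M), VistaNet→Band C ($676M), PeakComm→Band G ($908M), Solara→Band D ($631M) — total 906+915+817+676+908+631 = $4853M.
Row-greedy (each operator in turn takes its best remaining band) gives $4333M, worse by 520.

Maximum total: $4853M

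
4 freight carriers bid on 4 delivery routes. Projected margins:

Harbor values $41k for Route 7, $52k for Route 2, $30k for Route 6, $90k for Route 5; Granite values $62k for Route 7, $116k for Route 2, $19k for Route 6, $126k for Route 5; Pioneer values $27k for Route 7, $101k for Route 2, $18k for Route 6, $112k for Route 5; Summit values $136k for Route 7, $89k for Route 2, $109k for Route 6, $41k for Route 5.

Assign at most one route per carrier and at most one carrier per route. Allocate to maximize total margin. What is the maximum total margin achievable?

Optimal: Harbor→Route 6 ($30k), Granite→Route 2 ($116k), Pioneer→Route 5 ($112k), Summit→Route 7 ($136k) — total 30+116+112+136 = $394k.
Row-greedy (each carrier in turn takes its best remaining route) gives $342k, worse by 52.

Maximum total: $394k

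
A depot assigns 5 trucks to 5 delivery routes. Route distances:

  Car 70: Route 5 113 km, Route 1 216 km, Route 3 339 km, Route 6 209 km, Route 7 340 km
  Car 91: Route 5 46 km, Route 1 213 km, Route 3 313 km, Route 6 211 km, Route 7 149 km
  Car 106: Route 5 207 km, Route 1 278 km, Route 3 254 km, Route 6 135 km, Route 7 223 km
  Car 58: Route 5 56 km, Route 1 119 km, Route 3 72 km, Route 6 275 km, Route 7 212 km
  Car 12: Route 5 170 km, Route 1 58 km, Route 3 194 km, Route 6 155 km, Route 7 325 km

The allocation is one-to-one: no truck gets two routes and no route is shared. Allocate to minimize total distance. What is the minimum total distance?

This is a one-to-one assignment (minimum-cost bipartite matching).
Optimal: Car 70→Route 5 (113 km), Car 91→Route 7 (149 km), Car 106→Route 6 (135 km), Car 58→Route 3 (72 km), Car 12→Route 1 (58 km) — total 113+149+135+72+58 = 527 km.
Column-greedy (each route in turn goes to its cheapest remaining truck) gives 651 km, worse by 124.
Every other assignment is strictly worse.

Minimum total: 527 km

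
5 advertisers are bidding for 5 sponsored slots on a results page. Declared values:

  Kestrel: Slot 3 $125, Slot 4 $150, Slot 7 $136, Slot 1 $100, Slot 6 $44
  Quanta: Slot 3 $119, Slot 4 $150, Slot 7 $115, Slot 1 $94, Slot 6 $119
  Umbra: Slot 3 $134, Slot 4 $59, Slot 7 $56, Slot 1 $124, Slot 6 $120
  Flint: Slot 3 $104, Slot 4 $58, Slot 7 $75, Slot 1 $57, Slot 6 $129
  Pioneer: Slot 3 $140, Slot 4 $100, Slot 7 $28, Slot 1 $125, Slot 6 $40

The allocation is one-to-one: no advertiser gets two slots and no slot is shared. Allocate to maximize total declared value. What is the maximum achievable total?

This is the linear assignment problem.
Optimal: Kestrel→Slot 7 ($136), Quanta→Slot 4 ($150), Umbra→Slot 1 ($124), Flint→Slot 6 ($129), Pioneer→Slot 3 ($140) — total 136+150+124+129+140 = $679.
Column-greedy (each slot in turn goes to its best remaining advertiser) gives $658, worse by 21.
Next-best assignment: Kestrel→Slot 7, Quanta→Slot 4, Umbra→Slot 3, Flint→Slot 6, Pioneer→Slot 1 = $674.

Max total: $679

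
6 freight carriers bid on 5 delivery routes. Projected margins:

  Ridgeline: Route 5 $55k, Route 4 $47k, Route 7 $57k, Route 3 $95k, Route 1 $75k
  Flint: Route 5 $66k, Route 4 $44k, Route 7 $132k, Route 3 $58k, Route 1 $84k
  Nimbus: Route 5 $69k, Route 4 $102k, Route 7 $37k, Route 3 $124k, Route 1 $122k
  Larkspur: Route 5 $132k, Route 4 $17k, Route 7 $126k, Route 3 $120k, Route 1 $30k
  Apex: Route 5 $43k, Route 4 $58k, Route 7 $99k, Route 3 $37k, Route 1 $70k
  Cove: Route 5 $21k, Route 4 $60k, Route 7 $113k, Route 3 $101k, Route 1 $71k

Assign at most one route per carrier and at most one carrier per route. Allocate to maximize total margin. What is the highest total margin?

Max total: $545k

Optimal: Larkspur→Route 5 ($132k), Apex→Route 4 ($58k), Flint→Route 7 ($132k), Cove→Route 3 ($101k), Nimbus→Route 1 ($122k) — total 132+58+132+101+122 = $545k.
Row-greedy (each carrier in turn takes its best remaining route) gives $539k, worse by 6.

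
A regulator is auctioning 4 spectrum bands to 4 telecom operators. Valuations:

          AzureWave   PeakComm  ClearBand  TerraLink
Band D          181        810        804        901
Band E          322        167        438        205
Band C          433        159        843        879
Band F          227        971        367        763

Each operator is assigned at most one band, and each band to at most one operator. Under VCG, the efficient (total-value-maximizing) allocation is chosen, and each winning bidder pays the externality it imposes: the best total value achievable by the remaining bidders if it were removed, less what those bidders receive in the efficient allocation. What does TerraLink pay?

Efficient allocation: AzureWave→Band E ($322M), PeakComm→Band F ($971M), ClearBand→Band C ($843M), TerraLink→Band D ($901M); total welfare W = $3037M.
TerraLink receives Band D at value $901M, so the others get W − 901 = $2136M.
Without TerraLink: best allocation of the remaining 3 bidders over all 4 bands is AzureWave→Band C ($433M), PeakComm→Band F ($971M), ClearBand→Band D ($804M), total $2208M.
VCG payment = (others' best without TerraLink) − (others' welfare with TerraLink) = 2208 − 2136 = $72M.

TerraLink pays $72M.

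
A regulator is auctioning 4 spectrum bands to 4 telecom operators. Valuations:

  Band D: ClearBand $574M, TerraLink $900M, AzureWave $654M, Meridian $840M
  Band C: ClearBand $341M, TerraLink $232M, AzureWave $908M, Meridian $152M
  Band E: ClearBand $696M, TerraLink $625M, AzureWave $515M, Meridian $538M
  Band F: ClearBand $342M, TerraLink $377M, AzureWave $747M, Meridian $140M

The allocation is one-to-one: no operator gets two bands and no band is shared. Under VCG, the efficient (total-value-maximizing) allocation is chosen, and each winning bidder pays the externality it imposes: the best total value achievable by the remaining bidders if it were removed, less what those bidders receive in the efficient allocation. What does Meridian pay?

Efficient allocation: ClearBand→Band E ($696M), TerraLink→Band F ($377M), AzureWave→Band C ($908M), Meridian→Band D ($840M); total welfare W = $2821M.
Meridian receives Band D at value $840M, so the others get W − 840 = $1981M.
Without Meridian: best allocation of the remaining 3 bidders over all 4 bands is ClearBand→Band E ($696M), TerraLink→Band D ($900M), AzureWave→Band C ($908M), total $2504M.
VCG payment = (others' best without Meridian) − (others' welfare with Meridian) = 2504 − 1981 = $523M.

Meridian pays $523M.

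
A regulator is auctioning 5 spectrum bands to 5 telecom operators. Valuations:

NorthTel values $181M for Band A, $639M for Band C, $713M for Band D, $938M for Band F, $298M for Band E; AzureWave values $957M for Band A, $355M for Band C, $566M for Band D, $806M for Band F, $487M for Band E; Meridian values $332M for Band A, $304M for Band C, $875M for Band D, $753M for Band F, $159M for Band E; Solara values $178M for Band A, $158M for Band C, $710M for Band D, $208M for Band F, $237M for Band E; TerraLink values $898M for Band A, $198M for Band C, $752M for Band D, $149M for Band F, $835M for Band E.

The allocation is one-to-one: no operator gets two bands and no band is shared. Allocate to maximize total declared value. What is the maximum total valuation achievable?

This is the linear assignment problem.
Optimal: NorthTel→Band C ($639M), AzureWave→Band A ($957M), Meridian→Band F ($753M), Solara→Band D ($710M), TerraLink→Band E ($835M) — total 639+957+753+710+835 = $3894M.
Column-greedy (each band in turn goes to its best remaining operator) gives $3514M, worse by 380.
Every other assignment is strictly worse.

Maximum total: $3894M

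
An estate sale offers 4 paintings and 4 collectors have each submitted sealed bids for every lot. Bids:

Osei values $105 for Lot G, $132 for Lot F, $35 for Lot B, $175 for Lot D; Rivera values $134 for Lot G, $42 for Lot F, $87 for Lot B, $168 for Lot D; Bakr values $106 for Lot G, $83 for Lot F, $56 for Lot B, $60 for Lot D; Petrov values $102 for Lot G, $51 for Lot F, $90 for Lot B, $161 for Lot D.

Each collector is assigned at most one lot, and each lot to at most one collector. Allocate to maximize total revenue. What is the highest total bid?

Optimal: Osei→Lot F ($132), Rivera→Lot D ($168), Bakr→Lot G ($106), Petrov→Lot B ($90) — total 132+168+106+90 = $496.
Row-greedy (each collector in turn takes its best remaining lot) gives $482, worse by 14.

Maximum total: $496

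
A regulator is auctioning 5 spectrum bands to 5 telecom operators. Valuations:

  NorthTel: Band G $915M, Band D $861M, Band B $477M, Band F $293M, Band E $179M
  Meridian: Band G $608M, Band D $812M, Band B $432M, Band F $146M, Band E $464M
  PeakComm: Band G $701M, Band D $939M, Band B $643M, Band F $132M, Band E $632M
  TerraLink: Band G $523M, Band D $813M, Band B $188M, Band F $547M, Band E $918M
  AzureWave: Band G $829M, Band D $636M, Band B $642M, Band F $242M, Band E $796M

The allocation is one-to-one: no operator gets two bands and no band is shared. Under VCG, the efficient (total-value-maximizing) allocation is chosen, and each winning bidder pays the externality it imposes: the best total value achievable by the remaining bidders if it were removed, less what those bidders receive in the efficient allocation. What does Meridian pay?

Meridian pays $513M.

Efficient allocation: NorthTel→Band G ($915M), Meridian→Band D ($812M), PeakComm→Band B ($643M), TerraLink→Band F ($547M), AzureWave→Band E ($796M); total welfare W = $3713M.
Meridian receives Band D at value $812M, so the others get W − 812 = $2901M.
Without Meridian: best allocation of the remaining 4 bidders over all 5 bands is NorthTel→Band G ($915M), PeakComm→Band D ($939M), TerraLink→Band E ($918M), AzureWave→Band B ($642M), total $3414M.
VCG payment = (others' best without Meridian) − (others' welfare with Meridian) = 3414 − 2901 = $513M.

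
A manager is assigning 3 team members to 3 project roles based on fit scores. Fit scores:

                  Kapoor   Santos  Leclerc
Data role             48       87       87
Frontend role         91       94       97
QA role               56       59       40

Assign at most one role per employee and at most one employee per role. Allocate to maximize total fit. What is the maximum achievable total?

Max total: 240 pts

Optimal: Kapoor→QA role (56 pts), Santos→Data role (87 pts), Leclerc→Frontend role (97 pts) — total 56+87+97 = 240 pts.
Row-greedy (each employee in turn takes its best remaining role) gives 218 pts, worse by 22.
Swapping Kapoor↔Santos (Kapoor→Data role 48 pts, Santos→QA role 59 pts) loses 36.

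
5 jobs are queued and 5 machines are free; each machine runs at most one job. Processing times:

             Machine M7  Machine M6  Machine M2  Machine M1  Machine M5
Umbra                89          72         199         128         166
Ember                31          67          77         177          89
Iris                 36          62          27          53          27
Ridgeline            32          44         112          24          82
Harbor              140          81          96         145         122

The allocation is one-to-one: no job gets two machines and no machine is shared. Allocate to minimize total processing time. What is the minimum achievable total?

Min total: 250 min

Treat this as an assignment problem: match each job to one machine.
Optimal: Umbra→Machine M6 (72 min), Ember→Machine M7 (31 min), Iris→Machine M5 (27 min), Ridgeline→Machine M1 (24 min), Harbor→Machine M2 (96 min) — total 72+31+27+24+96 = 250 min.
Column-greedy (each machine in turn goes to its cheapest remaining job) gives 352 min, worse by 102.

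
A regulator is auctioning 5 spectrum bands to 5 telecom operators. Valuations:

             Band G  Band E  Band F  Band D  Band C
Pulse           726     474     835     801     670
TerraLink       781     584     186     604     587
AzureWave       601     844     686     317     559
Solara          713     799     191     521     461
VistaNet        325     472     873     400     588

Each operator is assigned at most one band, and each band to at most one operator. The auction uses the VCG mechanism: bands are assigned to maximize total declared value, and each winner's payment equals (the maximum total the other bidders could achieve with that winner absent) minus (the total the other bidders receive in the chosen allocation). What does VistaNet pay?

Efficient allocation: Pulse→Band D ($801M), TerraLink→Band C ($587M), AzureWave→Band E ($844M), Solara→Band G ($713M), VistaNet→Band F ($873M); total welfare W = $3818M.
VistaNet receives Band F at value $873M, so the others get W − 873 = $2945M.
Without VistaNet: best allocation of the remaining 4 bidders over all 5 bands is Pulse→Band D ($801M), TerraLink→Band G ($781M), AzureWave→Band F ($686M), Solara→Band E ($799M), total $3067M.
VCG payment = (others' best without VistaNet) − (others' welfare with VistaNet) = 3067 − 2945 = $122M.

VistaNet pays $122M.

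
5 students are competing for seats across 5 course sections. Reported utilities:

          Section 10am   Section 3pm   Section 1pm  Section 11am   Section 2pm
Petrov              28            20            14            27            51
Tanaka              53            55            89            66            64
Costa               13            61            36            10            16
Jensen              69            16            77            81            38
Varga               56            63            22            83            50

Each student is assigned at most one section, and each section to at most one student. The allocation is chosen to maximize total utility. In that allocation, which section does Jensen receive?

Jensen receives Section 10am.

This is the linear assignment problem.
Optimal: Petrov→Section 2pm (51 points), Tanaka→Section 1pm (89 points), Costa→Section 3pm (61 points), Jensen→Section 10am (69 points), Varga→Section 11am (83 points) — total 51+89+61+69+83 = 353 points.
Row-greedy (each student in turn takes its best remaining section) gives 338 points, worse by 15.
Jensen's own top section is Section 11am (81 points), but forcing Jensen→Section 11am and reassigning the rest optimally gives only 338 points — worse by 15.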